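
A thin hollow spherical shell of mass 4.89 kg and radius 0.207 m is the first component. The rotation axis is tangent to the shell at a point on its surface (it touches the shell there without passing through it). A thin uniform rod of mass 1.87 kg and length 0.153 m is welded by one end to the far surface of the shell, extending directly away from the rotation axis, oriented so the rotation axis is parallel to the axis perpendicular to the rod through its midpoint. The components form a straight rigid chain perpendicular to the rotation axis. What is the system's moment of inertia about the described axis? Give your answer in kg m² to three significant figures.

0.803

Spherical shell: I_cm = (2/3)MR² = (2/3)(4.89)(0.207)² = 0.13969 kg m²; centre at d = 0.207 m, so the parallel axis theorem gives I = 0.13969 + (4.89)(0.207)² = 0.34922 kg m².
Thin rod: I_cm = (1/12)ML² = (1/12)(1.87)(0.153)² = 0.0036479 kg m²; centre at d = 0.207 + 0.207 + 0.0765 = 0.4905 m, so the parallel axis theorem gives I = 0.0036479 + (1.87)(0.4905)² = 0.45355 kg m².
Total I = 0.34922 + 0.45355 = 0.80277 kg m².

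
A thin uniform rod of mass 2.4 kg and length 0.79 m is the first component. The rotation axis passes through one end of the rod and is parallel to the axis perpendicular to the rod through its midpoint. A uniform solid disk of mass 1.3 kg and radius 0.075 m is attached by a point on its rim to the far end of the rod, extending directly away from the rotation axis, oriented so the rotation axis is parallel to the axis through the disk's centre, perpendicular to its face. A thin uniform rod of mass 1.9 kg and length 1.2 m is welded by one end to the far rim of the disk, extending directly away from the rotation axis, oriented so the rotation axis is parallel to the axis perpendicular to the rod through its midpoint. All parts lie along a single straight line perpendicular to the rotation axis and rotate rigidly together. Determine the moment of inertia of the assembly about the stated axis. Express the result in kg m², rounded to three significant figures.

6.21

Thin rod: I_cm = (1/12)ML² = (1/12)(2.4)(0.79)² = 0.12482 kg m²; centre at d = 0.395 m, so I = I_cm + Md² gives I = 0.12482 + (2.4)(0.395)² = 0.49928 kg m².
Solid disk: I_cm = (1/2)MR² = (1/2)(1.3)(0.075)² = 0.0036562 kg m²; centre at d = 0.395 + 0.395 + 0.075 = 0.865 m, so I = I_cm + Md² gives I = 0.0036562 + (1.3)(0.865)² = 0.97635 kg m².
Thin rod: I_cm = (1/12)ML² = (1/12)(1.9)(1.2)² = 0.228 kg m²; centre at d = 0.395 + 0.395 + 0.075 + 0.075 + 0.6 = 1.54 m, so I = I_cm + Md² gives I = 0.228 + (1.9)(1.54)² = 4.734 kg m².
Total I = 0.49928 + 0.97635 + 4.734 = 6.2097 kg m².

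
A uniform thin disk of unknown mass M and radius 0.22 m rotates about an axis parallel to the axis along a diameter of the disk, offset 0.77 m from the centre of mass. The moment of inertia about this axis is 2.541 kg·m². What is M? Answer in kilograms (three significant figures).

4.20

I = I_cm + Md² = (1/4)MR² + Md² = M·[0.25·(0.22)² + (0.77)²] = M·0.605.
So M = 2.541 / 0.605 = 4.2 kg.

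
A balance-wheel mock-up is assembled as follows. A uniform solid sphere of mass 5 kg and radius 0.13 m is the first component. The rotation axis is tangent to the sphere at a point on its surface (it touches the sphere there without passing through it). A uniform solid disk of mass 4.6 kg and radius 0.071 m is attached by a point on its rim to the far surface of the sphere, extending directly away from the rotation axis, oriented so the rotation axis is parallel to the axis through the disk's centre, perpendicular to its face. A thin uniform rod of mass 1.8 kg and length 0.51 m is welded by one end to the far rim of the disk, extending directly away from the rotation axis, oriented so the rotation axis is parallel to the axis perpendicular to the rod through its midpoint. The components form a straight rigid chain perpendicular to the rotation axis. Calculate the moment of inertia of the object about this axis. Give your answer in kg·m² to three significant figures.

Solid sphere: I_cm = (2/5)MR² = (2/5)(5)(0.13)² = 0.0338 kg·m²; centre at d = 0.13 m, so I = I_cm + Md² gives I = 0.0338 + (5)(0.13)² = 0.1183 kg·m².
Solid disk: I_cm = (1/2)MR² = (1/2)(4.6)(0.071)² = 0.011594 kg·m²; centre at d = 0.13 + 0.13 + 0.071 = 0.331 m, so I = I_cm + Md² gives I = 0.011594 + (4.6)(0.331)² = 0.51557 kg·m².
Thin rod: I_cm = (1/12)ML² = (1/12)(1.8)(0.51)² = 0.039015 kg·m²; centre at d = 0.13 + 0.13 + 0.071 + 0.071 + 0.255 = 0.657 m, so I = I_cm + Md² gives I = 0.039015 + (1.8)(0.657)² = 0.81598 kg·m².
Total I = 0.1183 + 0.51557 + 0.81598 = 1.4499 kg·m².

1.45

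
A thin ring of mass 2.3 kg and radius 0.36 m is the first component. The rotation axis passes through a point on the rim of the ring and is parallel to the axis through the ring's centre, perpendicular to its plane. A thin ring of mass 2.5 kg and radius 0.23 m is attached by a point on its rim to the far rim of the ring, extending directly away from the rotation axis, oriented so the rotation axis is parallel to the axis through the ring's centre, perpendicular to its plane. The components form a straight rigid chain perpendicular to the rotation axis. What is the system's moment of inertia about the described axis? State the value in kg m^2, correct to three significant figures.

Thin ring: I_cm = MR² = (2.3)(0.36)² = 0.29808 kg m^2; centre at d = 0.36 m, so I = I_cm + Md² gives I = 0.29808 + (2.3)(0.36)² = 0.59616 kg m^2.
Thin ring: I_cm = MR² = (2.5)(0.23)² = 0.13225 kg m^2; centre at d = 0.36 + 0.36 + 0.23 = 0.95 m, so I = I_cm + Md² gives I = 0.13225 + (2.5)(0.95)² = 2.3885 kg m^2.
Total I = 0.59616 + 2.3885 = 2.9847 kg m^2.

2.98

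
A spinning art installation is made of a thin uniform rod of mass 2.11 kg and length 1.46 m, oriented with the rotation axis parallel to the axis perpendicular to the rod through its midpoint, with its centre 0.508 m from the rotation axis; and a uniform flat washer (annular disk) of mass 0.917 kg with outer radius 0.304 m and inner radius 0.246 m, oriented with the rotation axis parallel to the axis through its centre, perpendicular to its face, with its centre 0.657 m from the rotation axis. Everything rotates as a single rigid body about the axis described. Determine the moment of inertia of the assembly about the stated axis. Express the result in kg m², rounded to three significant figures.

1.39

Thin rod: I_cm = (1/12)ML² = (1/12)(2.11)(1.46)² = 0.37481 kg m²; centre at d = 0.508 m, so I = I_cm + Md² gives I = 0.37481 + (2.11)(0.508)² = 0.91932 kg m².
Annular disk: I_cm = (1/2)M(R²+r²) = (1/2)(0.917)[(0.304)² + (0.246)²] = 0.070119 kg m²; centre at d = 0.657 m, so I = I_cm + Md² gives I = 0.070119 + (0.917)(0.657)² = 0.46594 kg m².
Total I = 0.91932 + 0.46594 = 1.3853 kg m².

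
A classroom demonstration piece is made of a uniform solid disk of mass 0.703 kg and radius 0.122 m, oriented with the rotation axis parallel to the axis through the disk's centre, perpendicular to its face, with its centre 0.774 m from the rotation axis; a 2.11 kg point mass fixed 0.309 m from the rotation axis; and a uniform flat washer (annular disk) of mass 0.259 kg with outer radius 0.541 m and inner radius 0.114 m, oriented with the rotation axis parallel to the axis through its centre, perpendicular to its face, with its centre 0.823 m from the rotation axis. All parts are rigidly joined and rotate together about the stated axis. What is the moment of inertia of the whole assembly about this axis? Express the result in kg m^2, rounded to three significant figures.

Solid disk: I_cm = (1/2)MR² = (1/2)(0.703)(0.122)² = 0.0052317 kg m^2; centre at d = 0.774 m, so the parallel axis theorem gives I = 0.0052317 + (0.703)(0.774)² = 0.42638 kg m^2.
Point mass: I_cm = 0; centre at d = 0.309 m, so the parallel axis theorem gives I = 0 + (2.11)(0.309)² = 0.20146 kg m^2.
Annular disk: I_cm = (1/2)M(R²+r²) = (1/2)(0.259)[(0.541)² + (0.114)²] = 0.039585 kg m^2; centre at d = 0.823 m, so the parallel axis theorem gives I = 0.039585 + (0.259)(0.823)² = 0.21501 kg m^2.
Total I = 0.42638 + 0.20146 + 0.21501 = 0.84286 kg m^2.

0.843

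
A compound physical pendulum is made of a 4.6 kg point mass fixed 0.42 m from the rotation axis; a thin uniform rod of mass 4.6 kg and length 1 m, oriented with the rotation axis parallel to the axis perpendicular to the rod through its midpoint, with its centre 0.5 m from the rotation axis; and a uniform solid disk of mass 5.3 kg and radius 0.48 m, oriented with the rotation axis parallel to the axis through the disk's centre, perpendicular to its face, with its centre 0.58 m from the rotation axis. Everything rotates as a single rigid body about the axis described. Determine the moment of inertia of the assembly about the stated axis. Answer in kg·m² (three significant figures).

Point mass: I_cm = 0; centre at d = 0.42 m, so the parallel axis theorem gives I = 0 + (4.6)(0.42)² = 0.81144 kg·m².
Thin rod: I_cm = (1/12)ML² = (1/12)(4.6)(1)² = 0.38333 kg·m²; centre at d = 0.5 m, so the parallel axis theorem gives I = 0.38333 + (4.6)(0.5)² = 1.5333 kg·m².
Solid disk: I_cm = (1/2)MR² = (1/2)(5.3)(0.48)² = 0.61056 kg·m²; centre at d = 0.58 m, so the parallel axis theorem gives I = 0.61056 + (5.3)(0.58)² = 2.3935 kg·m².
Total I = 0.81144 + 1.5333 + 2.3935 = 4.7383 kg·m².

4.74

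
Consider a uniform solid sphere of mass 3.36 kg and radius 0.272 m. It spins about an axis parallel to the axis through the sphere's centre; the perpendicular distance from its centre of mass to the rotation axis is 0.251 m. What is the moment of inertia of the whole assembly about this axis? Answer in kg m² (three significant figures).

0.311

I_cm = (2/5)MR² = (2/5)(3.36)(0.272)² = 0.099434 kg m²; centre at d = 0.251 m, so I = I_cm + Md² gives I = 0.099434 + (3.36)(0.251)² = 0.31112 kg m².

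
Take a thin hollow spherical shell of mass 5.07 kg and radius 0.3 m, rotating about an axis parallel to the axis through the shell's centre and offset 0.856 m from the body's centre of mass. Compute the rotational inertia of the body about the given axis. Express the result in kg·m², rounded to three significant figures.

I_cm = (2/3)MR² = (2/3)(5.07)(0.3)² = 0.3042 kg·m²; centre at d = 0.856 m, so the parallel axis theorem gives I = 0.3042 + (5.07)(0.856)² = 4.0192 kg·m².

4.02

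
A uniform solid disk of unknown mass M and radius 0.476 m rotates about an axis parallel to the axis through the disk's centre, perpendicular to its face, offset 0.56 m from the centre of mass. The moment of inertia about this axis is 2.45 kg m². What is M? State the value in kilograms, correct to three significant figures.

5.74

I = I_cm + Md² = (1/2)MR² + Md² = M·[0.5·(0.476)² + (0.56)²] = M·0.42689.
So M = 2.45 / 0.42689 = 5.7392 kg.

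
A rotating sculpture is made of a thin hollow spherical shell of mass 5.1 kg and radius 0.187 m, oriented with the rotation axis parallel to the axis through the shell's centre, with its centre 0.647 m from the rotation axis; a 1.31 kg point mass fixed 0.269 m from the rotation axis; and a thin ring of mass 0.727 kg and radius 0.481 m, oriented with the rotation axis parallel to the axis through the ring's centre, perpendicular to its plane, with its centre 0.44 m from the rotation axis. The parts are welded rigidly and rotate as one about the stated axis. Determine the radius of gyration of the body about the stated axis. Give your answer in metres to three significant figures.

Spherical shell: I_cm = (2/3)MR² = (2/3)(5.1)(0.187)² = 0.11889 kg m²; centre at d = 0.647 m, so the parallel axis theorem gives I = 0.11889 + (5.1)(0.647)² = 2.2538 kg m².
Point mass: I_cm = 0; centre at d = 0.269 m, so the parallel axis theorem gives I = 0 + (1.31)(0.269)² = 0.094793 kg m².
Thin ring: I_cm = MR² = (0.727)(0.481)² = 0.1682 kg m²; centre at d = 0.44 m, so the parallel axis theorem gives I = 0.1682 + (0.727)(0.44)² = 0.30895 kg m².
Total I = 2.6575 kg m²; total mass M = 7.137 kg.
k = √(I/M) = √(2.6575/7.137) = 0.61021 m.

0.610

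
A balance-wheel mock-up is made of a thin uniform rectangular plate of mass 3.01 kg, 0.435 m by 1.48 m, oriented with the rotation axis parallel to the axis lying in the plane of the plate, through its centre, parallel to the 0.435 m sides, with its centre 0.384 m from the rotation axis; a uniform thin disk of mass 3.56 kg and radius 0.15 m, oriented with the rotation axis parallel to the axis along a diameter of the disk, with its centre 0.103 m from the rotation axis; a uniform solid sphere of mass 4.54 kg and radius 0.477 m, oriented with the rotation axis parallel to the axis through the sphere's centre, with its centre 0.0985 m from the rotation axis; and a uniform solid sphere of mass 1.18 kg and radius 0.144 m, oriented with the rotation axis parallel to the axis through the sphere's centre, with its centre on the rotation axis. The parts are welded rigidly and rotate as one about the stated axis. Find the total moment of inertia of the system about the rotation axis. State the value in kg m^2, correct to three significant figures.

1.52

Rectangular plate: I_cm = (1/12)Mb² = (1/12)(3.01)(1.48)² = 0.54943 kg m^2; centre at d = 0.384 m, so I = I_cm + Md² gives I = 0.54943 + (3.01)(0.384)² = 0.99327 kg m^2.
Thin disk: I_cm = (1/4)MR² = (1/4)(3.56)(0.15)² = 0.020025 kg m^2; centre at d = 0.103 m, so I = I_cm + Md² gives I = 0.020025 + (3.56)(0.103)² = 0.057793 kg m^2.
Solid sphere: I_cm = (2/5)MR² = (2/5)(4.54)(0.477)² = 0.41319 kg m^2; centre at d = 0.0985 m, so I = I_cm + Md² gives I = 0.41319 + (4.54)(0.0985)² = 0.45724 kg m^2.
Solid sphere: I_cm = (2/5)MR² = (2/5)(1.18)(0.144)² = 0.0097874 kg m^2; axis through the centre, so I = 0.0097874 kg m^2.
Total I = 0.99327 + 0.057793 + 0.45724 + 0.0097874 = 1.5181 kg m^2.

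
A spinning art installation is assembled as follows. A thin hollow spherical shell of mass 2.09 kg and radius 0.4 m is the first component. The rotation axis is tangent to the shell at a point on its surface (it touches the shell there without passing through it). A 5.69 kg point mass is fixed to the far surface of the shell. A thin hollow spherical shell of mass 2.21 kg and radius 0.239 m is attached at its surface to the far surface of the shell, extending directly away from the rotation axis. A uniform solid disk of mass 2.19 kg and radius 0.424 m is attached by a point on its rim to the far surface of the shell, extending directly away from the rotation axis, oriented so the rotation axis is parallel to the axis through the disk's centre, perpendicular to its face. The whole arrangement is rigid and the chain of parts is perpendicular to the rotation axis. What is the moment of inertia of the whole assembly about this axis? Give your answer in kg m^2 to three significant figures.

13.2

Spherical shell: I_cm = (2/3)MR² = (2/3)(2.09)(0.4)² = 0.22293 kg m^2; centre at d = 0.4 m, so the parallel axis theorem gives I = 0.22293 + (2.09)(0.4)² = 0.55733 kg m^2.
Point mass: I_cm = 0; centre at d = 0.4 + 0.4 = 0.8 m, so the parallel axis theorem gives I = 0 + (5.69)(0.8)² = 3.6416 kg m^2.
Spherical shell: I_cm = (2/3)MR² = (2/3)(2.21)(0.239)² = 0.084158 kg m^2; centre at d = 0.4 + 0.4 + 0.239 = 1.039 m, so the parallel axis theorem gives I = 0.084158 + (2.21)(1.039)² = 2.4699 kg m^2.
Solid disk: I_cm = (1/2)MR² = (1/2)(2.19)(0.424)² = 0.19685 kg m^2; centre at d = 0.4 + 0.4 + 0.239 + 0.239 + 0.424 = 1.702 m, so the parallel axis theorem gives I = 0.19685 + (2.19)(1.702)² = 6.5409 kg m^2.
Total I = 0.55733 + 3.6416 + 2.4699 + 6.5409 = 13.21 kg m^2.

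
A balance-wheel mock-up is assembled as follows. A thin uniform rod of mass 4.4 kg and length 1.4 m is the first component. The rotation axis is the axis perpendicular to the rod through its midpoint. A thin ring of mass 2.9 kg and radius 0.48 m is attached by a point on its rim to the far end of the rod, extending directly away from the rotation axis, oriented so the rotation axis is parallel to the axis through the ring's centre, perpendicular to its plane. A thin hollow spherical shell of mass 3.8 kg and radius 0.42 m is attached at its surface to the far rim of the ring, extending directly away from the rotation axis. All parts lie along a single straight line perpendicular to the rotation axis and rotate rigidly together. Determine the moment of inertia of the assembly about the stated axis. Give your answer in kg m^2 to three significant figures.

Thin rod: I_cm = (1/12)ML² = (1/12)(4.4)(1.4)² = 0.71867 kg m^2; axis through the centre, so I = 0.71867 kg m^2.
Thin ring: I_cm = MR² = (2.9)(0.48)² = 0.66816 kg m^2; centre at d = 0.7 + 0.48 = 1.18 m, so I = I_cm + Md² gives I = 0.66816 + (2.9)(1.18)² = 4.7061 kg m^2.
Spherical shell: I_cm = (2/3)MR² = (2/3)(3.8)(0.42)² = 0.44688 kg m^2; centre at d = 0.7 + 0.48 + 0.48 + 0.42 = 2.08 m, so I = I_cm + Md² gives I = 0.44688 + (3.8)(2.08)² = 16.887 kg m^2.
Total I = 0.71867 + 4.7061 + 16.887 = 22.312 kg m^2.

22.3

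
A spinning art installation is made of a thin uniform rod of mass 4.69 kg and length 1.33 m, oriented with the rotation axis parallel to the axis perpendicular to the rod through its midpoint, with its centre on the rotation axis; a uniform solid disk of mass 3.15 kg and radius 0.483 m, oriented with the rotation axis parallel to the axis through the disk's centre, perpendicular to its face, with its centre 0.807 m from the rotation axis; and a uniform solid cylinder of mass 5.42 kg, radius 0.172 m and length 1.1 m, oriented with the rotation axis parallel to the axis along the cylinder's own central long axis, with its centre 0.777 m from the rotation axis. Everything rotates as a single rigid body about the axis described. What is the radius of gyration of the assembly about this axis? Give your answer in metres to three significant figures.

Thin rod: I_cm = (1/12)ML² = (1/12)(4.69)(1.33)² = 0.69135 kg·m²; axis through the centre, so I = 0.69135 kg·m².
Solid disk: I_cm = (1/2)MR² = (1/2)(3.15)(0.483)² = 0.36743 kg·m²; centre at d = 0.807 m, so the parallel axis theorem gives I = 0.36743 + (3.15)(0.807)² = 2.4189 kg·m².
Solid cylinder: I_cm = (1/2)MR² = (1/2)(5.42)(0.172)² = 0.080173 kg·m²; centre at d = 0.777 m, so the parallel axis theorem gives I = 0.080173 + (5.42)(0.777)² = 3.3524 kg·m².
Total I = 6.4626 kg·m²; total mass M = 13.26 kg.
k = √(I/M) = √(6.4626/13.26) = 0.69812 m.

0.698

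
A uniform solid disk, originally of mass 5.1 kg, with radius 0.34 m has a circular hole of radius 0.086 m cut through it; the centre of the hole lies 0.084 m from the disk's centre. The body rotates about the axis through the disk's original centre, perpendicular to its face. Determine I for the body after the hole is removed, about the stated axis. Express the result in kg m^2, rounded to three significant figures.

Unpierced body about its centre: I₀ = (1/2)MR² = (1/2)(5.1)(0.34)² = 0.29478 kg m^2.
The removed disk has mass m = M·(r/R)² = (5.1)(0.086/0.34)² = 0.32629 kg (same uniform areal density).
Its moment of inertia about the rotation axis (parallel-axis theorem): I_hole = (1/2)mr² + md² = (1/2)(0.32629)(0.086)² + (0.32629)(0.084)² = 0.003509 kg m^2.
Treating the hole as negative mass, I = I₀ − I_hole = 0.29478 − 0.003509 = 0.29127 kg m^2.

0.291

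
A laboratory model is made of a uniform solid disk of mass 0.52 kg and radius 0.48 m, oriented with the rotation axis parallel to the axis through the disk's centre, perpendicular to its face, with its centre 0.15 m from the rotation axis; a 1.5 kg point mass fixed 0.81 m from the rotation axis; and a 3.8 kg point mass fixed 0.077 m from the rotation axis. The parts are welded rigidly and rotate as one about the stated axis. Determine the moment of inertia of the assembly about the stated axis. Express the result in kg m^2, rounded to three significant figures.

Solid disk: I_cm = (1/2)MR² = (1/2)(0.52)(0.48)² = 0.059904 kg m^2; centre at d = 0.15 m, so I = I_cm + Md² gives I = 0.059904 + (0.52)(0.15)² = 0.071604 kg m^2.
Point mass: I_cm = 0; centre at d = 0.81 m, so I = I_cm + Md² gives I = 0 + (1.5)(0.81)² = 0.98415 kg m^2.
Point mass: I_cm = 0; centre at d = 0.077 m, so I = I_cm + Md² gives I = 0 + (3.8)(0.077)² = 0.02253 kg m^2.
Total I = 0.071604 + 0.98415 + 0.02253 = 1.0783 kg m^2.

1.08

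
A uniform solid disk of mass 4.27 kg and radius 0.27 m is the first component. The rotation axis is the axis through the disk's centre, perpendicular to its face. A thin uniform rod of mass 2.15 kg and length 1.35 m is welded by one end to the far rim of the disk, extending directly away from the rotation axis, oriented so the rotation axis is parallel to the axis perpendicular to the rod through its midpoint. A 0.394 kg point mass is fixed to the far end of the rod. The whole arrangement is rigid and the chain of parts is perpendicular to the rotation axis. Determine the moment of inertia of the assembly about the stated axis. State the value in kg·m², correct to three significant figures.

Solid disk: I_cm = (1/2)MR² = (1/2)(4.27)(0.27)² = 0.15564 kg·m²; axis through the centre, so I = 0.15564 kg·m².
Thin rod: I_cm = (1/12)ML² = (1/12)(2.15)(1.35)² = 0.32653 kg·m²; centre at d = 0.27 + 0.675 = 0.945 m, so the parallel axis theorem gives I = 0.32653 + (2.15)(0.945)² = 2.2465 kg·m².
Point mass: I_cm = 0; centre at d = 0.27 + 0.675 + 0.675 = 1.62 m, so the parallel axis theorem gives I = 0 + (0.394)(1.62)² = 1.034 kg·m².
Total I = 0.15564 + 2.2465 + 1.034 = 3.4362 kg·m².

3.44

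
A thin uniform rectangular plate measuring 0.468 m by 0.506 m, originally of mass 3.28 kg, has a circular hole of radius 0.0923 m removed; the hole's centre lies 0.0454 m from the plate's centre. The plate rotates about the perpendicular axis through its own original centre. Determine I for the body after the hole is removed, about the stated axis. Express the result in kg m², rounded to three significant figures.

Unpierced body about its centre: I₀ = (1/12)M(a²+b²) = (1/12)(3.28)[(0.468)² + (0.506)²] = 0.12985 kg m².
The removed disk has mass m = M·πr²/(ab) = (3.28)·π(0.0923)²/(0.468·0.506) = 0.37071 kg (same uniform areal density).
Its moment of inertia about the rotation axis (parallel-axis theorem): I_hole = (1/2)mr² + md² = (1/2)(0.37071)(0.0923)² + (0.37071)(0.0454)² = 0.0023432 kg m².
Treating the hole as negative mass, I = I₀ − I_hole = 0.12985 − 0.0023432 = 0.12751 kg m².

0.128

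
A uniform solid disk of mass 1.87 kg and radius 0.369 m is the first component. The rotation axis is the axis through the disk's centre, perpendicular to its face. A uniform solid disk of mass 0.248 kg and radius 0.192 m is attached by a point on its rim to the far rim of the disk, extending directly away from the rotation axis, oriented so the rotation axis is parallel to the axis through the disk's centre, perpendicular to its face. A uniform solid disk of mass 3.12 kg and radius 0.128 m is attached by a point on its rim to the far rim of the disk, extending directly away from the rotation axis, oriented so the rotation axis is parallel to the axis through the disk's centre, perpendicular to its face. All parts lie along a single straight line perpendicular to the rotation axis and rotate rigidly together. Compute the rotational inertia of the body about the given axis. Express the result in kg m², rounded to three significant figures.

2.66

Solid disk: I_cm = (1/2)MR² = (1/2)(1.87)(0.369)² = 0.12731 kg m²; axis through the centre, so I = 0.12731 kg m².
Solid disk: I_cm = (1/2)MR² = (1/2)(0.248)(0.192)² = 0.0045711 kg m²; centre at d = 0.369 + 0.192 = 0.561 m, so the parallel axis theorem gives I = 0.0045711 + (0.248)(0.561)² = 0.082622 kg m².
Solid disk: I_cm = (1/2)MR² = (1/2)(3.12)(0.128)² = 0.025559 kg m²; centre at d = 0.369 + 0.192 + 0.192 + 0.128 = 0.881 m, so the parallel axis theorem gives I = 0.025559 + (3.12)(0.881)² = 2.4472 kg m².
Total I = 0.12731 + 0.082622 + 2.4472 = 2.6571 kg m².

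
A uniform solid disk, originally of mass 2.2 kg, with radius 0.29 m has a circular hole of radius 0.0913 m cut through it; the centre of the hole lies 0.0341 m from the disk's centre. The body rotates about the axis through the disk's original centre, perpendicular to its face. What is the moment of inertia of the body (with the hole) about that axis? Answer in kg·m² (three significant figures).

Unpierced body about its centre: I₀ = (1/2)MR² = (1/2)(2.2)(0.29)² = 0.09251 kg·m².
The removed disk has mass m = M·(r/R)² = (2.2)(0.0913/0.29)² = 0.21806 kg (same uniform areal density).
Its moment of inertia about the rotation axis (parallel-axis theorem): I_hole = (1/2)mr² + md² = (1/2)(0.21806)(0.0913)² + (0.21806)(0.0341)² = 0.0011624 kg·m².
Treating the hole as negative mass, I = I₀ − I_hole = 0.09251 − 0.0011624 = 0.091348 kg·m².

0.0913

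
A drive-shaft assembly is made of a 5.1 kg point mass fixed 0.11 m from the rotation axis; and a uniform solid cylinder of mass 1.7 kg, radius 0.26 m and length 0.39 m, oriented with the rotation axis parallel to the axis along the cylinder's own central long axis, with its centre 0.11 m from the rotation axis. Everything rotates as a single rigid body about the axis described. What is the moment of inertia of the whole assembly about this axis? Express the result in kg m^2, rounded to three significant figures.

Point mass: I_cm = 0; centre at d = 0.11 m, so the parallel axis theorem gives I = 0 + (5.1)(0.11)² = 0.06171 kg m^2.
Solid cylinder: I_cm = (1/2)MR² = (1/2)(1.7)(0.26)² = 0.05746 kg m^2; centre at d = 0.11 m, so the parallel axis theorem gives I = 0.05746 + (1.7)(0.11)² = 0.07803 kg m^2.
Total I = 0.06171 + 0.07803 = 0.13974 kg m^2.

0.140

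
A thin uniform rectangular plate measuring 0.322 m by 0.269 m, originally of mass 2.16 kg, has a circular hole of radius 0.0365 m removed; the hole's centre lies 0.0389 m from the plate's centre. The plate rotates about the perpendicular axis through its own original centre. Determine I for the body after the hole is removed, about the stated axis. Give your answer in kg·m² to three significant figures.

0.0315

Unpierced body about its centre: I₀ = (1/12)M(a²+b²) = (1/12)(2.16)[(0.322)² + (0.269)²] = 0.031688 kg·m².
The removed disk has mass m = M·πr²/(ab) = (2.16)·π(0.0365)²/(0.322·0.269) = 0.10437 kg (same uniform areal density).
Its moment of inertia about the rotation axis (parallel-axis theorem): I_hole = (1/2)mr² + md² = (1/2)(0.10437)(0.0365)² + (0.10437)(0.0389)² = 0.00022746 kg·m².
Treating the hole as negative mass, I = I₀ − I_hole = 0.031688 − 0.00022746 = 0.031461 kg·m².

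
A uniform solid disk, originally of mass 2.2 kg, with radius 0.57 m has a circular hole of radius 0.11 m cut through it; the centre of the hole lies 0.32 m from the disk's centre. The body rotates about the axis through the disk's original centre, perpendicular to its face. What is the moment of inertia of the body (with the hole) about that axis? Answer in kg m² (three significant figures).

Unpierced body about its centre: I₀ = (1/2)MR² = (1/2)(2.2)(0.57)² = 0.35739 kg m².
The removed disk has mass m = M·(r/R)² = (2.2)(0.11/0.57)² = 0.081933 kg (same uniform areal density).
Its moment of inertia about the rotation axis (parallel-axis theorem): I_hole = (1/2)mr² + md² = (1/2)(0.081933)(0.11)² + (0.081933)(0.32)² = 0.0088856 kg m².
Treating the hole as negative mass, I = I₀ − I_hole = 0.35739 − 0.0088856 = 0.3485 kg m².

0.349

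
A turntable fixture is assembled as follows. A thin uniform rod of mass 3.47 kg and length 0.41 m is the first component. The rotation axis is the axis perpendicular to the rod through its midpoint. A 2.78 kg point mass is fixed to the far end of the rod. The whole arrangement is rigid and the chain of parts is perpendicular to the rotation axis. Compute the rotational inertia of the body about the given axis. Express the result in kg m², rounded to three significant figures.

0.165

Thin rod: I_cm = (1/12)ML² = (1/12)(3.47)(0.41)² = 0.048609 kg m²; axis through the centre, so I = 0.048609 kg m².
Point mass: I_cm = 0; centre at d = 0.205 m, so I = I_cm + Md² gives I = 0 + (2.78)(0.205)² = 0.11683 kg m².
Total I = 0.048609 + 0.11683 = 0.16544 kg m².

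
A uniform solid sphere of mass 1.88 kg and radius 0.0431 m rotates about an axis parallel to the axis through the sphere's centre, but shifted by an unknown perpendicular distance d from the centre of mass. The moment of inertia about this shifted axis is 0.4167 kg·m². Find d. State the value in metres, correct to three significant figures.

0.470

About the centre-of-mass axis, I_cm = (2/5)MR² = (2/5)(1.88)(0.0431)² = 0.0013969 kg·m².
Parallel axis theorem: I = I_cm + Md², so Md² = 0.4167 − 0.0013969 = 0.4153 kg·m².
d = √(0.4153 / 1.88) = 0.47001 m.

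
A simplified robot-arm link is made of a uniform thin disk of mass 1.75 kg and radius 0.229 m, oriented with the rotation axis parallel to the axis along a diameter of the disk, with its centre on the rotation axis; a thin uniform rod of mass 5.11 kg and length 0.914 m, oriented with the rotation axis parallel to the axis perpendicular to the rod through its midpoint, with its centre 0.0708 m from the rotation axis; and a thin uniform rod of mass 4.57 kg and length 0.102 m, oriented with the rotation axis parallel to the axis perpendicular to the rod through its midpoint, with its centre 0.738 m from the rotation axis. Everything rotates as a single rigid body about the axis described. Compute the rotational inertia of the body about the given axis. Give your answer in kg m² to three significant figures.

Thin disk: I_cm = (1/4)MR² = (1/4)(1.75)(0.229)² = 0.022943 kg m²; axis through the centre, so I = 0.022943 kg m².
Thin rod: I_cm = (1/12)ML² = (1/12)(5.11)(0.914)² = 0.35574 kg m²; centre at d = 0.0708 m, so the parallel axis theorem gives I = 0.35574 + (5.11)(0.0708)² = 0.38135 kg m².
Thin rod: I_cm = (1/12)ML² = (1/12)(4.57)(0.102)² = 0.0039622 kg m²; centre at d = 0.738 m, so the parallel axis theorem gives I = 0.0039622 + (4.57)(0.738)² = 2.493 kg m².
Total I = 0.022943 + 0.38135 + 2.493 = 2.8973 kg m².

2.90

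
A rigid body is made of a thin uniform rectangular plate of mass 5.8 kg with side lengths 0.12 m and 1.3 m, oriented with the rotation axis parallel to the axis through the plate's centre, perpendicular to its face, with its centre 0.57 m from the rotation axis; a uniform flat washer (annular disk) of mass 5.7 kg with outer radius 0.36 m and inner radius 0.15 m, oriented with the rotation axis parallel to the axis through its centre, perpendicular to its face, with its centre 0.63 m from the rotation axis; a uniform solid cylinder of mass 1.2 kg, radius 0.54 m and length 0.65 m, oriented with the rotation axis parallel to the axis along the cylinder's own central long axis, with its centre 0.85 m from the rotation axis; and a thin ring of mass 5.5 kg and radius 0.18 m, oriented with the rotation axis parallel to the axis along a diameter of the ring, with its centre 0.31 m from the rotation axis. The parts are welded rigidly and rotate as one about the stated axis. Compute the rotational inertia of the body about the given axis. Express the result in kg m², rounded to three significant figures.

Rectangular plate: I_cm = (1/12)M(a²+b²) = (1/12)(5.8)[(0.12)² + (1.3)²] = 0.82379 kg m²; centre at d = 0.57 m, so the parallel axis theorem gives I = 0.82379 + (5.8)(0.57)² = 2.7082 kg m².
Annular disk: I_cm = (1/2)M(R²+r²) = (1/2)(5.7)[(0.36)² + (0.15)²] = 0.43348 kg m²; centre at d = 0.63 m, so the parallel axis theorem gives I = 0.43348 + (5.7)(0.63)² = 2.6958 kg m².
Solid cylinder: I_cm = (1/2)MR² = (1/2)(1.2)(0.54)² = 0.17496 kg m²; centre at d = 0.85 m, so the parallel axis theorem gives I = 0.17496 + (1.2)(0.85)² = 1.042 kg m².
Thin ring: I_cm = (1/2)MR² = (1/2)(5.5)(0.18)² = 0.0891 kg m²; centre at d = 0.31 m, so the parallel axis theorem gives I = 0.0891 + (5.5)(0.31)² = 0.61765 kg m².
Total I = 2.7082 + 2.6958 + 1.042 + 0.61765 = 7.0636 kg m².

7.06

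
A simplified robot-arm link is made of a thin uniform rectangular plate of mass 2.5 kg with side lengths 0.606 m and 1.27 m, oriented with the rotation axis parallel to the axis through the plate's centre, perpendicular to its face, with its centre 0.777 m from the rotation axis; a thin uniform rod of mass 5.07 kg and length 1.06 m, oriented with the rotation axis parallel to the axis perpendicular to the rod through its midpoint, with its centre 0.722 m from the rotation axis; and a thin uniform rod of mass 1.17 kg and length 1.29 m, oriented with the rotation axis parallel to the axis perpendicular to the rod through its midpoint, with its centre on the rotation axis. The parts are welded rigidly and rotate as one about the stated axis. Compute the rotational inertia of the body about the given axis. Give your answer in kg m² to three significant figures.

Rectangular plate: I_cm = (1/12)M(a²+b²) = (1/12)(2.5)[(0.606)² + (1.27)²] = 0.41253 kg m²; centre at d = 0.777 m, so the parallel axis theorem gives I = 0.41253 + (2.5)(0.777)² = 1.9219 kg m².
Thin rod: I_cm = (1/12)ML² = (1/12)(5.07)(1.06)² = 0.47472 kg m²; centre at d = 0.722 m, so the parallel axis theorem gives I = 0.47472 + (5.07)(0.722)² = 3.1176 kg m².
Thin rod: I_cm = (1/12)ML² = (1/12)(1.17)(1.29)² = 0.16225 kg m²; axis through the centre, so I = 0.16225 kg m².
Total I = 1.9219 + 3.1176 + 0.16225 = 5.2017 kg m².

5.20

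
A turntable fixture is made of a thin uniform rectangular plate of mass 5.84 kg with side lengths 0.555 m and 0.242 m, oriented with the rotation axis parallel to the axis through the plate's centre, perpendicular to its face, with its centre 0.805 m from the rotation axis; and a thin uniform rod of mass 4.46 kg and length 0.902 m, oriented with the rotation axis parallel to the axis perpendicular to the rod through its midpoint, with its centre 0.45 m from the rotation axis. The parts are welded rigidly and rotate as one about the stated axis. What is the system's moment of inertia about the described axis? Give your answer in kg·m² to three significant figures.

5.17

Rectangular plate: I_cm = (1/12)M(a²+b²) = (1/12)(5.84)[(0.555)² + (0.242)²] = 0.17841 kg·m²; centre at d = 0.805 m, so I = I_cm + Md² gives I = 0.17841 + (5.84)(0.805)² = 3.9629 kg·m².
Thin rod: I_cm = (1/12)ML² = (1/12)(4.46)(0.902)² = 0.30239 kg·m²; centre at d = 0.45 m, so I = I_cm + Md² gives I = 0.30239 + (4.46)(0.45)² = 1.2055 kg·m².
Total I = 3.9629 + 1.2055 = 5.1684 kg·m².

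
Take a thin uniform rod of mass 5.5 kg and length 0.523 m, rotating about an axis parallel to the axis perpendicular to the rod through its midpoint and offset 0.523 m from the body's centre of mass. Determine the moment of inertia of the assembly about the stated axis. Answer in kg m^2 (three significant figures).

I_cm = (1/12)ML² = (1/12)(5.5)(0.523)² = 0.12537 kg m^2; centre at d = 0.523 m, so the parallel axis theorem gives I = 0.12537 + (5.5)(0.523)² = 1.6298 kg m^2.

1.63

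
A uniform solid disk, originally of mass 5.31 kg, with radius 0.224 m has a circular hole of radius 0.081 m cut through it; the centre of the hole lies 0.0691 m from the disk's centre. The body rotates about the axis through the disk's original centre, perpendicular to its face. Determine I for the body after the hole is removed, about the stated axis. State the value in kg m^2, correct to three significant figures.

Unpierced body about its centre: I₀ = (1/2)MR² = (1/2)(5.31)(0.224)² = 0.13322 kg m^2.
The removed disk has mass m = M·(r/R)² = (5.31)(0.081/0.224)² = 0.69433 kg (same uniform areal density).
Its moment of inertia about the rotation axis (parallel-axis theorem): I_hole = (1/2)mr² + md² = (1/2)(0.69433)(0.081)² + (0.69433)(0.0691)² = 0.0055931 kg m^2.
Treating the hole as negative mass, I = I₀ − I_hole = 0.13322 − 0.0055931 = 0.12762 kg m^2.

0.128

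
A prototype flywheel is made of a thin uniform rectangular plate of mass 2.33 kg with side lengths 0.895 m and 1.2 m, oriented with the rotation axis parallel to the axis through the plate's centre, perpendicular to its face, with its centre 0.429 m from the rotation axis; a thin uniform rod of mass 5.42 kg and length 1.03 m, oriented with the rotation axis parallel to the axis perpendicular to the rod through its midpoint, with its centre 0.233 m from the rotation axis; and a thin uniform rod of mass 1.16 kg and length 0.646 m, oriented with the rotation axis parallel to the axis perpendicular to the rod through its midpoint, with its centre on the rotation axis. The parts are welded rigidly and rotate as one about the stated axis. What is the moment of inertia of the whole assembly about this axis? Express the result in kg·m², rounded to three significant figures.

Rectangular plate: I_cm = (1/12)M(a²+b²) = (1/12)(2.33)[(0.895)² + (1.2)²] = 0.43513 kg·m²; centre at d = 0.429 m, so I = I_cm + Md² gives I = 0.43513 + (2.33)(0.429)² = 0.86395 kg·m².
Thin rod: I_cm = (1/12)ML² = (1/12)(5.42)(1.03)² = 0.47917 kg·m²; centre at d = 0.233 m, so I = I_cm + Md² gives I = 0.47917 + (5.42)(0.233)² = 0.77342 kg·m².
Thin rod: I_cm = (1/12)ML² = (1/12)(1.16)(0.646)² = 0.040341 kg·m²; axis through the centre, so I = 0.040341 kg·m².
Total I = 0.86395 + 0.77342 + 0.040341 = 1.6777 kg·m².

1.68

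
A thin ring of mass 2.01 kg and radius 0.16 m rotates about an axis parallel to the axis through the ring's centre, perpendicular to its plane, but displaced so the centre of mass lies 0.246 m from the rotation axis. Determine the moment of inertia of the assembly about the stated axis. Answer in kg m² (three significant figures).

0.173

I_cm = MR² = (2.01)(0.16)² = 0.051456 kg m²; centre at d = 0.246 m, so the parallel axis theorem gives I = 0.051456 + (2.01)(0.246)² = 0.17309 kg m².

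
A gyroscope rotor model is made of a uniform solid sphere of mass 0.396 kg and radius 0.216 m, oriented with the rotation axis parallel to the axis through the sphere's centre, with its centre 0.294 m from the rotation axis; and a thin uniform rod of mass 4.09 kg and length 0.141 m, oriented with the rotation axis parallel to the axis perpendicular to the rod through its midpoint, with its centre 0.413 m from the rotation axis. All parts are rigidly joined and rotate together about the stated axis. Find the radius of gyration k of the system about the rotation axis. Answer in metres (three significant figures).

Solid sphere: I_cm = (2/5)MR² = (2/5)(0.396)(0.216)² = 0.0073903 kg m^2; centre at d = 0.294 m, so I = I_cm + Md² gives I = 0.0073903 + (0.396)(0.294)² = 0.041619 kg m^2.
Thin rod: I_cm = (1/12)ML² = (1/12)(4.09)(0.141)² = 0.0067761 kg m^2; centre at d = 0.413 m, so I = I_cm + Md² gives I = 0.0067761 + (4.09)(0.413)² = 0.7044 kg m^2.
Total I = 0.74602 kg m^2; total mass M = 4.486 kg.
k = √(I/M) = √(0.74602/4.486) = 0.4078 m.

0.408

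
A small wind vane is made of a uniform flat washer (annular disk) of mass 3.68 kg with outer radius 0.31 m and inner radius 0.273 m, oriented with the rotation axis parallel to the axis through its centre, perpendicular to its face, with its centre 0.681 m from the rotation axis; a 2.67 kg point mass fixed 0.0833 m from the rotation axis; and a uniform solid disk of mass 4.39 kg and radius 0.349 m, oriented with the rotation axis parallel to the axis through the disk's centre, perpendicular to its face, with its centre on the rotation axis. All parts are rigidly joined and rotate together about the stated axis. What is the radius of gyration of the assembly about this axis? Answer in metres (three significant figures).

Annular disk: I_cm = (1/2)M(R²+r²) = (1/2)(3.68)[(0.31)² + (0.273)²] = 0.31396 kg m^2; centre at d = 0.681 m, so the parallel axis theorem gives I = 0.31396 + (3.68)(0.681)² = 2.0206 kg m^2.
Point mass: I_cm = 0; centre at d = 0.0833 m, so the parallel axis theorem gives I = 0 + (2.67)(0.0833)² = 0.018527 kg m^2.
Solid disk: I_cm = (1/2)MR² = (1/2)(4.39)(0.349)² = 0.26735 kg m^2; axis through the centre, so I = 0.26735 kg m^2.
Total I = 2.3065 kg m^2; total mass M = 10.74 kg.
k = √(I/M) = √(2.3065/10.74) = 0.46342 m.

0.463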